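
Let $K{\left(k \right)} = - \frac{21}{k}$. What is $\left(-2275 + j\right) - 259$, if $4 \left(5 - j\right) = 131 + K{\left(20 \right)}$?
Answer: $- \frac{204919}{80} \approx -2561.5$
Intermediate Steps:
$j = - \frac{2199}{80}$ ($j = 5 - \frac{131 - \frac{21}{20}}{4} = 5 - \frac{2599}{80} = - \frac{2199}{80} \approx -27.487$)
$\left(-2275 + j\right) - 259 = \left(-2275 - \frac{2199}{80}\right) - 259 = - \frac{184199}{80} - 259 = - \frac{204919}{80}$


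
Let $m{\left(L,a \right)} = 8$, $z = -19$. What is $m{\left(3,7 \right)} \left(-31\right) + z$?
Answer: $-267$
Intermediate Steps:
$m{\left(3,7 \right)} \left(-31\right) + z = 8 \left(-31\right) - 19 = -248 - 19 = -267$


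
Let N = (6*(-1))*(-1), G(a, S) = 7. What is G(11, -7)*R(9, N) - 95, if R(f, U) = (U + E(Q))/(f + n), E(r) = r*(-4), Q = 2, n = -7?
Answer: -102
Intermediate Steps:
E(r) = -4*r
N = 6 (N = -6*(-1) = 6)
R(f, U) = (-8 + U)/(-7 + f) (R(f, U) = (U - 4*2)/(f - 7) = (U - 8)/(-7 + f) = (-8 + U)/(-7 + f))
G(11, -7)*R(9, N) - 95 = 7*((-8 + 6)/(-7 + 9)) - 95 = 7*(-2/2) - 95 = 7*((1/2)*(-2)) - 95 = 7*(-1) - 95 = -7 - 95 = -102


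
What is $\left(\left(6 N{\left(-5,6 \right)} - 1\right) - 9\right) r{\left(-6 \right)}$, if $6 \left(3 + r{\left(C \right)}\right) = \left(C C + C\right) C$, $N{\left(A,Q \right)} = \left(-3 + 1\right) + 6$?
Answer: $-462$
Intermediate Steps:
$N{\left(A,Q \right)} = 4$ ($N{\left(A,Q \right)} = -2 + 6 = 4$)
$r{\left(C \right)} = -3 + \frac{C \left(C + C^{2}\right)}{6}$ ($r{\left(C \right)} = -3 + \frac{\left(C C + C\right) C}{6} = -3 + \frac{\left(C^{2} + C\right) C}{6} = -3 + \frac{\left(C + C^{2}\right) C}{6} = -3 + \frac{C \left(C + C^{2}\right)}{6}$)
$\left(\left(6 N{\left(-5,6 \right)} - 1\right) - 9\right) r{\left(-6 \right)} = \left(\left(6 \cdot 4 - 1\right) - 9\right) \left(-3 + \frac{\left(-6\right)^{2}}{6} + \frac{\left(-6\right)^{3}}{6}\right) = \left(\left(24 - 1\right) - 9\right) \left(-3 + \frac{1}{6} \cdot 36 + \frac{1}{6} \left(-216\right)\right) = \left(23 - 9\right) \left(-3 + 6 - 36\right) = 14 \left(-33\right) = -462$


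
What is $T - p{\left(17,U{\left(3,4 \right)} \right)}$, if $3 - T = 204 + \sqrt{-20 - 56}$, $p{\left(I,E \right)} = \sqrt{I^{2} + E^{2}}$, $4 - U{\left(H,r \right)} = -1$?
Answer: $-201 - \sqrt{314} - 2 i \sqrt{19} \approx -218.72 - 8.7178 i$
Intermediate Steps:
$U{\left(H,r \right)} = 5$ ($U{\left(H,r \right)} = 4 - -1 = 4 + 1 = 5$)
$p{\left(I,E \right)} = \sqrt{E^{2} + I^{2}}$
$T = -201 - 2 i \sqrt{19}$ ($T = 3 - \left(204 + \sqrt{-20 - 56}\right) = 3 - \left(204 + \sqrt{-76}\right) = 3 - \left(204 + 2 i \sqrt{19}\right) = -201 - 2 i \sqrt{19} \approx -201.0 - 8.7178 i$)
$T - p{\left(17,U{\left(3,4 \right)} \right)} = \left(-201 - 2 i \sqrt{19}\right) - \sqrt{5^{2} + 17^{2}} = \left(-201 - 2 i \sqrt{19}\right) - \sqrt{25 + 289} = \left(-201 - 2 i \sqrt{19}\right) - \sqrt{314} = -201 - \sqrt{314} - 2 i \sqrt{19}$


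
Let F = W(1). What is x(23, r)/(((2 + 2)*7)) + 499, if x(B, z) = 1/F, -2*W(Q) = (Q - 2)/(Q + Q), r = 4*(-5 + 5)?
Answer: 3494/7 ≈ 499.14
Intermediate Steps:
r = 0 (r = 4*0 = 0)
W(Q) = -(-2 + Q)/(4*Q) (W(Q) = -(Q - 2)/(2*(Q + Q)) = -(-2 + Q)/(2*(2*Q)) = -(-2 + Q)*1/(2*Q)/2 = -(-2 + Q)/(4*Q))
F = 1/4 (F = (1/4)*(2 - 1*1)/1 = (1/4)*1*(2 - 1) = (1/4)*1*1 = 1/4 ≈ 0.25000)
x(B, z) = 4 (x(B, z) = 1/(1/4) = 4)
x(23, r)/(((2 + 2)*7)) + 499 = 4/(((2 + 2)*7)) + 499 = 4/((4*7)) + 499 = 4/28 + 499 = 4*(1/28) + 499 = 1/7 + 499 = 3494/7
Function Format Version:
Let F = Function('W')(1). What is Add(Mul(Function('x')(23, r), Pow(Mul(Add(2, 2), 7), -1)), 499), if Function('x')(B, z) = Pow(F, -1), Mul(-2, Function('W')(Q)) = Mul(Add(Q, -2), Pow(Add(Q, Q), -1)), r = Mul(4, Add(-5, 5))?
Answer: Rational(3494, 7) ≈ 499.14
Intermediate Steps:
r = 0 (r = Mul(4, 0) = 0)
Function('W')(Q) = Mul(Rational(-1, 4), Pow(Q, -1), Add(-2, Q)) (Function('W')(Q) = Mul(Rational(-1, 2), Mul(Add(Q, -2), Pow(Add(Q, Q), -1))) = Mul(Rational(-1, 2), Mul(Add(-2, Q), Pow(Mul(2, Q), -1))) = Mul(Rational(-1, 2), Mul(Add(-2, Q), Mul(Rational(1, 2), Pow(Q, -1)))) = Mul(Rational(-1, 2), Mul(Rational(1, 2), Pow(Q, -1), Add(-2, Q))) = Mul(Rational(-1, 4), Pow(Q, -1), Add(-2, Q)))
F = Rational(1, 4) (F = Mul(Rational(1, 4), Pow(1, -1), Add(2, Mul(-1, 1))) = Mul(Rational(1, 4), 1, Add(2, -1)) = Mul(Rational(1, 4), 1, 1) = Rational(1, 4) ≈ 0.25000)
Function('x')(B, z) = 4 (Function('x')(B, z) = Pow(Rational(1, 4), -1) = 4)
Add(Mul(Function('x')(23, r), Pow(Mul(Add(2, 2), 7), -1)), 499) = Add(Mul(4, Pow(Mul(Add(2, 2), 7), -1)), 499) = Add(Mul(4, Pow(Mul(4, 7), -1)), 499) = Add(Mul(4, Pow(28, -1)), 499) = Add(Mul(4, Rational(1, 28)), 499) = Add(Rational(1, 7), 499) = Rational(3494, 7)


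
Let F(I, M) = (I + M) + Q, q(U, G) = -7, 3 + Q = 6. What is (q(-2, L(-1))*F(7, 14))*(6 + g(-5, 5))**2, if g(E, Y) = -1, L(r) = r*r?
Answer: -4200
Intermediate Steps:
Q = 3 (Q = -3 + 6 = 3)
L(r) = r**2
F(I, M) = 3 + I + M (F(I, M) = (I + M) + 3 = 3 + I + M)
(q(-2, L(-1))*F(7, 14))*(6 + g(-5, 5))**2 = (-7*(3 + 7 + 14))*(6 - 1)**2 = -7*24*5**2 = -168*25 = -4200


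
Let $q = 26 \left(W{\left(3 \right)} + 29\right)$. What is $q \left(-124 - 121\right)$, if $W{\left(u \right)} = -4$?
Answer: $-159250$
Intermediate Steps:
$q = 650$ ($q = 26 \left(-4 + 29\right) = 26 \cdot 25 = 650$)
$q \left(-124 - 121\right) = 650 \left(-124 - 121\right) = 650 \left(-245\right) = -159250$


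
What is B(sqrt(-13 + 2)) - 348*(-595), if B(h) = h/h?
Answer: 207061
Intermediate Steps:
B(h) = 1
B(sqrt(-13 + 2)) - 348*(-595) = 1 - 348*(-595) = 1 + 207060 = 207061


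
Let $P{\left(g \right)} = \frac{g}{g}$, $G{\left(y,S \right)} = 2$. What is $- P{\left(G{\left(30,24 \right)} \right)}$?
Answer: $-1$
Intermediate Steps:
$P{\left(g \right)} = 1$
$- P{\left(G{\left(30,24 \right)} \right)} = \left(-1\right) 1 = -1$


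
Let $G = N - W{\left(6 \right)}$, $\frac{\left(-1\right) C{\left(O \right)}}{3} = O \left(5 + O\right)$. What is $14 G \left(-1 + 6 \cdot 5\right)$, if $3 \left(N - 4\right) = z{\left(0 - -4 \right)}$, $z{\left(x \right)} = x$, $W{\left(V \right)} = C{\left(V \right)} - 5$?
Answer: $\frac{253750}{3} \approx 84583.0$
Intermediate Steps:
$C{\left(O \right)} = - 3 O \left(5 + O\right)$
$W{\left(V \right)} = -5 - 3 V \left(5 + V\right)$ ($W{\left(V \right)} = - 3 V \left(5 + V\right) - 5 = -5 - 3 V \left(5 + V\right)$)
$N = \frac{16}{3}$ ($N = 4 + \frac{0 - -4}{3} = 4 + \frac{0 + 4}{3} = 4 + \frac{1}{3} \cdot 4 = 4 + \frac{4}{3} = \frac{16}{3} \approx 5.3333$)
$G = \frac{625}{3}$ ($G = \frac{16}{3} - \left(-5 - 18 \left(5 + 6\right)\right) = \frac{16}{3} - \left(-5 - 18 \cdot 11\right) = \frac{16}{3} - \left(-5 - 198\right) = \frac{16}{3} - -203 = \frac{16}{3} + 203 = \frac{625}{3} \approx 208.33$)
$14 G \left(-1 + 6 \cdot 5\right) = 14 \cdot \frac{625}{3} \left(-1 + 6 \cdot 5\right) = \frac{8750 \left(-1 + 30\right)}{3} = \frac{8750}{3} \cdot 29 = \frac{253750}{3}$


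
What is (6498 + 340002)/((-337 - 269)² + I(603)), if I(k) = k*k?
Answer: 7700/16241 ≈ 0.47411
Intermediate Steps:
I(k) = k²
(6498 + 340002)/((-337 - 269)² + I(603)) = (6498 + 340002)/((-337 - 269)² + 603²) = 346500/((-606)² + 363609) = 346500/(367236 + 363609) = 346500/730845 = 346500*(1/730845) = 7700/16241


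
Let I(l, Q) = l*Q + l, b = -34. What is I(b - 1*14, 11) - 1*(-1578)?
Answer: 1002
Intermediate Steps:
I(l, Q) = l + Q*l (I(l, Q) = Q*l + l = l + Q*l)
I(b - 1*14, 11) - 1*(-1578) = (-34 - 1*14)*(1 + 11) - 1*(-1578) = (-34 - 14)*12 + 1578 = -48*12 + 1578 = -576 + 1578 = 1002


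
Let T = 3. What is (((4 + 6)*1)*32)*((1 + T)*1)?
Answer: 1280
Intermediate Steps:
(((4 + 6)*1)*32)*((1 + T)*1) = (((4 + 6)*1)*32)*((1 + 3)*1) = ((10*1)*32)*(4*1) = (10*32)*4 = 320*4 = 1280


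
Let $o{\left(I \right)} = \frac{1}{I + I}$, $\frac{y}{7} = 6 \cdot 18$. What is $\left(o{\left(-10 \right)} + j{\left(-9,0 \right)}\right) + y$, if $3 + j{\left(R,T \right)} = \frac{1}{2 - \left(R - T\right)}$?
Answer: $\frac{165669}{220} \approx 753.04$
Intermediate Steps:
$j{\left(R,T \right)} = -3 + \frac{1}{2 + T - R}$ ($j{\left(R,T \right)} = -3 + \frac{1}{2 - \left(R - T\right)} = -3 + \frac{1}{2 + T - R}$)
$y = 756$ ($y = 7 \cdot 6 \cdot 18 = 7 \cdot 108 = 756$)
$o{\left(I \right)} = \frac{1}{2 I}$
$\left(o{\left(-10 \right)} + j{\left(-9,0 \right)}\right) + y = \left(\frac{1}{2 \left(-10\right)} + \frac{-5 - 0 + 3 \left(-9\right)}{2 + 0 - -9}\right) + 756 = \left(\frac{1}{2} \left(- \frac{1}{10}\right) + \frac{-5 + 0 - 27}{2 + 0 + 9}\right) + 756 = \left(- \frac{1}{20} + \frac{1}{11} \left(-32\right)\right) + 756 = \left(- \frac{1}{20} - \frac{32}{11}\right) + 756 = - \frac{651}{220} + 756 = \frac{165669}{220}$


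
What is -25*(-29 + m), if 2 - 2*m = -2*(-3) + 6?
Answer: 850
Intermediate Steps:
m = -5 (m = 1 - (-2*(-3) + 6)/2 = 1 - (6 + 6)/2 = 1 - 1/2*12 = 1 - 6 = -5)
-25*(-29 + m) = -25*(-29 - 5) = -25*(-34) = 850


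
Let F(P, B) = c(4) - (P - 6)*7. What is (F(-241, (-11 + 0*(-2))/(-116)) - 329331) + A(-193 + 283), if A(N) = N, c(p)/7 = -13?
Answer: -327603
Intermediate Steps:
c(p) = -91 (c(p) = 7*(-13) = -91)
F(P, B) = -49 - 7*P (F(P, B) = -91 - (P - 6)*7 = -91 - (-6 + P)*7 = -91 - (-42 + 7*P) = -91 + (42 - 7*P) = -49 - 7*P)
(F(-241, (-11 + 0*(-2))/(-116)) - 329331) + A(-193 + 283) = ((-49 - 7*(-241)) - 329331) + (-193 + 283) = ((-49 + 1687) - 329331) + 90 = (1638 - 329331) + 90 = -327693 + 90 = -327603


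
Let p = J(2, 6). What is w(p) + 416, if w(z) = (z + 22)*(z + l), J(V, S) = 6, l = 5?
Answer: 724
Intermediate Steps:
p = 6
w(z) = (5 + z)*(22 + z) (w(z) = (z + 22)*(z + 5) = (22 + z)*(5 + z) = (5 + z)*(22 + z))
w(p) + 416 = (110 + 6**2 + 27*6) + 416 = (110 + 36 + 162) + 416 = 308 + 416 = 724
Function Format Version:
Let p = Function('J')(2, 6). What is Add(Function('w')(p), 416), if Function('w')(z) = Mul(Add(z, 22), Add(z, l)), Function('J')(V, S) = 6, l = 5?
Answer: 724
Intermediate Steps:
p = 6
Function('w')(z) = Mul(Add(5, z), Add(22, z)) (Function('w')(z) = Mul(Add(z, 22), Add(z, 5)) = Mul(Add(22, z), Add(5, z)) = Mul(Add(5, z), Add(22, z)))
Add(Function('w')(p), 416) = Add(Add(110, Pow(6, 2), Mul(27, 6)), 416) = Add(Add(110, 36, 162), 416) = Add(308, 416) = 724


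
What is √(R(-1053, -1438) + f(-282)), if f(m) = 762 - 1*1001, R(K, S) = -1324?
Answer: I*√1563 ≈ 39.535*I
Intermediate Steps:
f(m) = -239 (f(m) = 762 - 1001 = -239)
√(R(-1053, -1438) + f(-282)) = √(-1324 - 239) = √(-1563) = I*√1563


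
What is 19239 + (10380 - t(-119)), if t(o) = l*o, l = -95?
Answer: 18314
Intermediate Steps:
t(o) = -95*o
19239 + (10380 - t(-119)) = 19239 + (10380 - (-95)*(-119)) = 19239 + (10380 - 1*11305) = 19239 + (10380 - 11305) = 19239 - 925 = 18314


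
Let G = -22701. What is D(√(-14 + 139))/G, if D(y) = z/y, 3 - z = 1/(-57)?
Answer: -172*√5/32348925 ≈ -1.1889e-5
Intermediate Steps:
z = 172/57 (z = 3 - 1/(-57) = 3 - 1*(-1/57) = 3 + 1/57 = 172/57 ≈ 3.0175)
D(y) = 172/(57*y)
D(√(-14 + 139))/G = (172/(57*(√(-14 + 139))))/(-22701) = (172/(57*(√125)))*(-1/22701) = (172/(57*((5*√5))))*(-1/22701) = (172*(√5/25)/57)*(-1/22701) = (172*√5/1425)*(-1/22701) = -172*√5/32348925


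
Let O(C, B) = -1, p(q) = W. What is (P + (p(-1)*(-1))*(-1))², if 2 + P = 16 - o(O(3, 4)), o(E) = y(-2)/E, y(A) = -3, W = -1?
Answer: 100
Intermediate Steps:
p(q) = -1
o(E) = -3/E
P = 11 (P = -2 + (16 - (-3)/(-1)) = -2 + (16 - (-3)*(-1)) = -2 + (16 - 1*3) = -2 + (16 - 3) = -2 + 13 = 11)
(P + (p(-1)*(-1))*(-1))² = (11 - 1*(-1)*(-1))² = (11 + 1*(-1))² = (11 - 1)² = 10² = 100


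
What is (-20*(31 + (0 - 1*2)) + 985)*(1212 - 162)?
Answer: 425250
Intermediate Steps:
(-20*(31 + (0 - 1*2)) + 985)*(1212 - 162) = (-20*(31 + (0 - 2)) + 985)*1050 = (-20*(31 - 2) + 985)*1050 = (-20*29 + 985)*1050 = (-580 + 985)*1050 = 405*1050 = 425250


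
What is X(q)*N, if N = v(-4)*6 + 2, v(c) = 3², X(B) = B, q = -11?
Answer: -616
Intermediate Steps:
v(c) = 9
N = 56 (N = 9*6 + 2 = 54 + 2 = 56)
X(q)*N = -11*56 = -616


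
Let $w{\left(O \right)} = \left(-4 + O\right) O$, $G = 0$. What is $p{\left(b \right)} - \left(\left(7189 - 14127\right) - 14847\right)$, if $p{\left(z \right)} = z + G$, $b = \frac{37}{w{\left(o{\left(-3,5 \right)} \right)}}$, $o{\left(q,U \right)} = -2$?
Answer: $\frac{261457}{12} \approx 21788.0$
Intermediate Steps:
$w{\left(O \right)} = O \left(-4 + O\right)$
$b = \frac{37}{12}$ ($b = \frac{37}{\left(-2\right) \left(-4 - 2\right)} = \frac{37}{\left(-2\right) \left(-6\right)} = \frac{37}{12} \approx 3.0833$)
$p{\left(z \right)} = z$ ($p{\left(z \right)} = z + 0 = z$)
$p{\left(b \right)} - \left(\left(7189 - 14127\right) - 14847\right) = \frac{37}{12} - \left(\left(7189 - 14127\right) - 14847\right) = \frac{37}{12} - \left(-6938 - 14847\right) = \frac{37}{12} - -21785 = \frac{37}{12} + 21785 = \frac{261457}{12}$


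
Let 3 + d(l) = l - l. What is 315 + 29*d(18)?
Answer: 228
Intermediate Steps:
d(l) = -3 (d(l) = -3 + (l - l) = -3 + 0 = -3)
315 + 29*d(18) = 315 + 29*(-3) = 315 - 87 = 228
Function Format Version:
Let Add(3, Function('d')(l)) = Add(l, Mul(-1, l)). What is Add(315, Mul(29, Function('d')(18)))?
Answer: 228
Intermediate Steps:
Function('d')(l) = -3 (Function('d')(l) = Add(-3, Add(l, Mul(-1, l))) = Add(-3, 0) = -3)
Add(315, Mul(29, Function('d')(18))) = Add(315, Mul(29, -3)) = Add(315, -87) = 228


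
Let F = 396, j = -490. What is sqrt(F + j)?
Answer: I*sqrt(94) ≈ 9.6954*I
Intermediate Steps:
sqrt(F + j) = sqrt(396 - 490) = sqrt(-94) = I*sqrt(94)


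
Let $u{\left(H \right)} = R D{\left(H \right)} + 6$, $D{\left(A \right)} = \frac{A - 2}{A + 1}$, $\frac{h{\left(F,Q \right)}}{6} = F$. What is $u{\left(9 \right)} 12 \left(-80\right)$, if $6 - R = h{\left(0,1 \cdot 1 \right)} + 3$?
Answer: $-7776$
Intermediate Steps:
$h{\left(F,Q \right)} = 6 F$
$D{\left(A \right)} = \frac{-2 + A}{1 + A}$
$R = 3$ ($R = 6 - \left(6 \cdot 0 + 3\right) = 6 - \left(0 + 3\right) = 6 - 3 = 3$)
$u{\left(H \right)} = 6 + \frac{3 \left(-2 + H\right)}{1 + H}$ ($u{\left(H \right)} = 3 \frac{-2 + H}{1 + H} + 6 = \frac{3 \left(-2 + H\right)}{1 + H} + 6 = 6 + \frac{3 \left(-2 + H\right)}{1 + H}$)
$u{\left(9 \right)} 12 \left(-80\right) = 9 \cdot 9 \frac{1}{1 + 9} \cdot 12 \left(-80\right) = 9 \cdot 9 \cdot \frac{1}{10} \cdot 12 \left(-80\right) = \frac{81}{10} \cdot 12 \left(-80\right) = \frac{486}{5} \left(-80\right) = -7776$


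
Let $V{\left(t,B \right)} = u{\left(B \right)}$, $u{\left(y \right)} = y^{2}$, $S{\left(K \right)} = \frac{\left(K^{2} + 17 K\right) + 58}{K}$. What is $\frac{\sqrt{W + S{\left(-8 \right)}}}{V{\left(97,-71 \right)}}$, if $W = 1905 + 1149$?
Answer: $\frac{\sqrt{12223}}{10082} \approx 0.010966$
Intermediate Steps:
$W = 3054$
$S{\left(K \right)} = \frac{58 + K^{2} + 17 K}{K}$
$V{\left(t,B \right)} = B^{2}$
$\frac{\sqrt{W + S{\left(-8 \right)}}}{V{\left(97,-71 \right)}} = \frac{\sqrt{3054 + \left(17 - 8 + \frac{58}{-8}\right)}}{\left(-71\right)^{2}} = \frac{\sqrt{3054 + \left(17 - 8 + 58 \left(- \frac{1}{8}\right)\right)}}{5041} = \sqrt{3054 - - \frac{7}{4}} \cdot \frac{1}{5041} = \sqrt{3054 + \frac{7}{4}} \cdot \frac{1}{5041} = \sqrt{\frac{12223}{4}} \cdot \frac{1}{5041} = \frac{\sqrt{12223}}{2} \cdot \frac{1}{5041} = \frac{\sqrt{12223}}{10082}$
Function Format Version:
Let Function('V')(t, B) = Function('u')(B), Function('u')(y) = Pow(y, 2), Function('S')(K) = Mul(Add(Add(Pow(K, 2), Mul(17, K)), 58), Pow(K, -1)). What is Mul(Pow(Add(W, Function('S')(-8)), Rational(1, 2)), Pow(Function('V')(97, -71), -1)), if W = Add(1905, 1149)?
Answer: Mul(Rational(1, 10082), Pow(12223, Rational(1, 2))) ≈ 0.010966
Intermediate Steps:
W = 3054
Function('S')(K) = Mul(Pow(K, -1), Add(58, Pow(K, 2), Mul(17, K))) (Function('S')(K) = Mul(Add(58, Pow(K, 2), Mul(17, K)), Pow(K, -1)) = Mul(Pow(K, -1), Add(58, Pow(K, 2), Mul(17, K))))
Function('V')(t, B) = Pow(B, 2)
Mul(Pow(Add(W, Function('S')(-8)), Rational(1, 2)), Pow(Function('V')(97, -71), -1)) = Mul(Pow(Add(3054, Add(17, -8, Mul(58, Pow(-8, -1)))), Rational(1, 2)), Pow(Pow(-71, 2), -1)) = Mul(Pow(Add(3054, Add(17, -8, Mul(58, Rational(-1, 8)))), Rational(1, 2)), Pow(5041, -1)) = Mul(Pow(Add(3054, Add(17, -8, Rational(-29, 4))), Rational(1, 2)), Rational(1, 5041)) = Mul(Pow(Add(3054, Rational(7, 4)), Rational(1, 2)), Rational(1, 5041)) = Mul(Pow(Rational(12223, 4), Rational(1, 2)), Rational(1, 5041)) = Mul(Mul(Rational(1, 2), Pow(12223, Rational(1, 2))), Rational(1, 5041)) = Mul(Rational(1, 10082), Pow(12223, Rational(1, 2)))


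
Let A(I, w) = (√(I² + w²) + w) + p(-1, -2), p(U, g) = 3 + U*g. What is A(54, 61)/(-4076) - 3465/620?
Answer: -708213/126356 - √6637/4076 ≈ -5.6249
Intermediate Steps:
A(I, w) = 5 + w + √(I² + w²) (A(I, w) = (√(I² + w²) + w) + (3 - 1*(-2)) = (w + √(I² + w²)) + (3 + 2) = (w + √(I² + w²)) + 5 = 5 + w + √(I² + w²))
A(54, 61)/(-4076) - 3465/620 = (5 + 61 + √(54² + 61²))/(-4076) - 3465/620 = (5 + 61 + √(2916 + 3721))*(-1/4076) - 3465*1/620 = (5 + 61 + √6637)*(-1/4076) - 693/124 = (66 + √6637)*(-1/4076) - 693/124 = (-33/2038 - √6637/4076) - 693/124 = -708213/126356 - √6637/4076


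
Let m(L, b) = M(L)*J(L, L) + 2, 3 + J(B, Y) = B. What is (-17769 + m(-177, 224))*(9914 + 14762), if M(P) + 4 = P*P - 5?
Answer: -139551836092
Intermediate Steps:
J(B, Y) = -3 + B
M(P) = -9 + P**2 (M(P) = -4 + (P*P - 5) = -4 + (P**2 - 5) = -4 + (-5 + P**2) = -9 + P**2)
m(L, b) = 2 + (-9 + L**2)*(-3 + L) (m(L, b) = (-9 + L**2)*(-3 + L) + 2 = 2 + (-9 + L**2)*(-3 + L))
(-17769 + m(-177, 224))*(9914 + 14762) = (-17769 + (2 + (-9 + (-177)**2)*(-3 - 177)))*(9914 + 14762) = (-17769 + (2 + (-9 + 31329)*(-180)))*24676 = (-17769 + (2 + 31320*(-180)))*24676 = (-17769 + (2 - 5637600))*24676 = (-17769 - 5637598)*24676 = -5655367*24676 = -139551836092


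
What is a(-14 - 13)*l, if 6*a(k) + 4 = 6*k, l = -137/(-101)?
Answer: -11371/303 ≈ -37.528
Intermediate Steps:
l = 137/101 (l = -137*(-1/101) = 137/101 ≈ 1.3564)
a(k) = -⅔ + k (a(k) = -⅔ + (6*k)/6 = -⅔ + k)
a(-14 - 13)*l = (-⅔ + (-14 - 13))*(137/101) = (-⅔ - 27)*(137/101) = -83/3*137/101 = -11371/303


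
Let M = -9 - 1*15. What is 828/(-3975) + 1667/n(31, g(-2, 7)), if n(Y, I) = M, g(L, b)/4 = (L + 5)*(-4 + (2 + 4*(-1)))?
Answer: -2215399/31800 ≈ -69.667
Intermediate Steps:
g(L, b) = -120 - 24*L (g(L, b) = 4*((L + 5)*(-4 + (2 + 4*(-1)))) = 4*((5 + L)*(-4 + (2 - 4))) = 4*((5 + L)*(-4 - 2)) = 4*((5 + L)*(-6)) = 4*(-30 - 6*L) = -120 - 24*L)
M = -24 (M = -9 - 15 = -24)
n(Y, I) = -24
828/(-3975) + 1667/n(31, g(-2, 7)) = 828/(-3975) + 1667/(-24) = 828*(-1/3975) + 1667*(-1/24) = -276/1325 - 1667/24 = -2215399/31800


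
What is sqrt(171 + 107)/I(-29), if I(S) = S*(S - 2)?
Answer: sqrt(278)/899 ≈ 0.018547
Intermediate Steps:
I(S) = S*(-2 + S)
sqrt(171 + 107)/I(-29) = sqrt(171 + 107)/((-29*(-2 - 29))) = sqrt(278)/((-29*(-31))) = sqrt(278)/899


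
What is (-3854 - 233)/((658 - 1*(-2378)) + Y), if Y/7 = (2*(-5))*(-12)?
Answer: -4087/3876 ≈ -1.0544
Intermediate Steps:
Y = 840 (Y = 7*((2*(-5))*(-12)) = 7*(-10*(-12)) = 7*120 = 840)
(-3854 - 233)/((658 - 1*(-2378)) + Y) = (-3854 - 233)/((658 - 1*(-2378)) + 840) = -4087/((658 + 2378) + 840) = -4087/(3036 + 840) = -4087/3876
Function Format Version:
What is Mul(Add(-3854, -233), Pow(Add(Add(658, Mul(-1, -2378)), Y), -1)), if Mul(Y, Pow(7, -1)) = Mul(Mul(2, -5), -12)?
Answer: Rational(-4087, 3876) ≈ -1.0544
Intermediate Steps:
Y = 840 (Y = Mul(7, Mul(Mul(2, -5), -12)) = Mul(7, Mul(-10, -12)) = Mul(7, 120) = 840)
Mul(Add(-3854, -233), Pow(Add(Add(658, Mul(-1, -2378)), Y), -1)) = Mul(Add(-3854, -233), Pow(Add(Add(658, Mul(-1, -2378)), 840), -1)) = Mul(-4087, Pow(Add(Add(658, 2378), 840), -1)) = Mul(-4087, Pow(Add(3036, 840), -1)) = Mul(-4087, Pow(3876, -1)) = Mul(-4087, Rational(1, 3876)) = Rational(-4087, 3876)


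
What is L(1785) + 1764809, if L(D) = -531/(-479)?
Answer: 845344042/479 ≈ 1.7648e+6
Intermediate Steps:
L(D) = 531/479 (L(D) = -531*(-1/479) = 531/479)
L(1785) + 1764809 = 531/479 + 1764809 = 845344042/479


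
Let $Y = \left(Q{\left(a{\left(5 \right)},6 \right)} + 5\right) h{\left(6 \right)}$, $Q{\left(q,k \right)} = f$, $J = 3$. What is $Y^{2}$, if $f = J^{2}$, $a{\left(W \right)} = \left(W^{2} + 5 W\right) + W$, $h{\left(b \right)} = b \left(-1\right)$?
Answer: $7056$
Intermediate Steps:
$h{\left(b \right)} = - b$
$a{\left(W \right)} = W^{2} + 6 W$
$f = 9$ ($f = 3^{2} = 9$)
$Q{\left(q,k \right)} = 9$
$Y = -84$ ($Y = \left(9 + 5\right) \left(\left(-1\right) 6\right) = 14 \left(-6\right) = -84$)
$Y^{2} = \left(-84\right)^{2} = 7056$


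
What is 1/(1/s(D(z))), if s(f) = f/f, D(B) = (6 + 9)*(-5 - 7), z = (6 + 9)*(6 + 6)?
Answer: 1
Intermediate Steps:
z = 180 (z = 15*12 = 180)
D(B) = -180 (D(B) = 15*(-12) = -180)
s(f) = 1
1/(1/s(D(z))) = 1/(1/1) = 1/1 = 1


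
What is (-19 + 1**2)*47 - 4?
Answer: -850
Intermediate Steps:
(-19 + 1**2)*47 - 4 = (-19 + 1)*47 - 4 = -18*47 - 4 = -846 - 4 = -850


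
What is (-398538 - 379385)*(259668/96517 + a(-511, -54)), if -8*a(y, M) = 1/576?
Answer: -930748794876721/444750336 ≈ -2.0927e+6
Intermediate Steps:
a(y, M) = -1/4608 (a(y, M) = -⅛/576 = -⅛*1/576 = -1/4608)
(-398538 - 379385)*(259668/96517 + a(-511, -54)) = (-398538 - 379385)*(259668/96517 - 1/4608) = -777923*(259668*(1/96517) - 1/4608) = -777923*(259668/96517 - 1/4608) = -777923*1196453627/444750336 = -930748794876721/444750336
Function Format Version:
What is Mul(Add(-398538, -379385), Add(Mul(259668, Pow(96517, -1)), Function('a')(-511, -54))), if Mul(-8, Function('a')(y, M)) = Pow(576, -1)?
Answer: Rational(-930748794876721, 444750336) ≈ -2.0927e+6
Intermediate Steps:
Function('a')(y, M) = Rational(-1, 4608) (Function('a')(y, M) = Mul(Rational(-1, 8), Pow(576, -1)) = Mul(Rational(-1, 8), Rational(1, 576)) = Rational(-1, 4608))
Mul(Add(-398538, -379385), Add(Mul(259668, Pow(96517, -1)), Function('a')(-511, -54))) = Mul(Add(-398538, -379385), Add(Mul(259668, Pow(96517, -1)), Rational(-1, 4608))) = Mul(-777923, Add(Mul(259668, Rational(1, 96517)), Rational(-1, 4608))) = Mul(-777923, Add(Rational(259668, 96517), Rational(-1, 4608))) = Mul(-777923, Rational(1196453627, 444750336)) = Rational(-930748794876721, 444750336)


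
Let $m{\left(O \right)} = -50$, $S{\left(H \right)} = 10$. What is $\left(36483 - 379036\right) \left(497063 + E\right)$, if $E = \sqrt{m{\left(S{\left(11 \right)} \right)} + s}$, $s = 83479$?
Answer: $-170270421839 - 342553 \sqrt{83429} \approx -1.7037 \cdot 10^{11}$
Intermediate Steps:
$E = \sqrt{83429}$ ($E = \sqrt{-50 + 83479} = \sqrt{83429} \approx 288.84$)
$\left(36483 - 379036\right) \left(497063 + E\right) = \left(36483 - 379036\right) \left(497063 + \sqrt{83429}\right) = - 342553 \left(497063 + \sqrt{83429}\right) = -170270421839 - 342553 \sqrt{83429}$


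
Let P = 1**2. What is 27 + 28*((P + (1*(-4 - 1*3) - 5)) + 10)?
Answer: -1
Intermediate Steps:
P = 1
27 + 28*((P + (1*(-4 - 1*3) - 5)) + 10) = 27 + 28*((1 + (1*(-4 - 1*3) - 5)) + 10) = 27 + 28*((1 + (1*(-4 - 3) - 5)) + 10) = 27 + 28*((1 + (1*(-7) - 5)) + 10) = 27 + 28*((1 + (-7 - 5)) + 10) = 27 + 28*((1 - 12) + 10) = 27 + 28*(-11 + 10) = 27 + 28*(-1) = 27 - 28 = -1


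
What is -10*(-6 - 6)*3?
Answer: 360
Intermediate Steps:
-10*(-6 - 6)*3 = -10*(-12)*3 = 120*3 = 360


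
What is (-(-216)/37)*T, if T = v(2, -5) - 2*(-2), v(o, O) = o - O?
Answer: 2376/37 ≈ 64.216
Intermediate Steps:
T = 11 (T = (2 - 1*(-5)) - 2*(-2) = (2 + 5) + 4 = 7 + 4 = 11)
(-(-216)/37)*T = -(-216)/37*11 = -6*(-36/37)*11 = (216/37)*11 = 2376/37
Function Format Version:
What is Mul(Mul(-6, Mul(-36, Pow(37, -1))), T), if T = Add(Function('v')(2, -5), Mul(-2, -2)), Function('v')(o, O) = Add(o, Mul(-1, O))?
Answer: Rational(2376, 37) ≈ 64.216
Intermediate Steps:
T = 11 (T = Add(Add(2, Mul(-1, -5)), Mul(-2, -2)) = Add(Add(2, 5), 4) = Add(7, 4) = 11)
Mul(Mul(-6, Mul(-36, Pow(37, -1))), T) = Mul(Mul(-6, Mul(-36, Pow(37, -1))), 11) = Mul(Mul(-6, Mul(-36, Rational(1, 37))), 11) = Mul(Mul(-6, Rational(-36, 37)), 11) = Mul(Rational(216, 37), 11) = Rational(2376, 37)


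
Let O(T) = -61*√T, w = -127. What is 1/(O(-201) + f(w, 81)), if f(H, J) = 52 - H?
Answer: 179/779962 + 61*I*√201/779962 ≈ 0.0002295 + 0.0011088*I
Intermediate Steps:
1/(O(-201) + f(w, 81)) = 1/(-61*I*√201 + (52 - 1*(-127))) = 1/(-61*I*√201 + (52 + 127)) = 1/(-61*I*√201 + 179) = 1/(179 - 61*I*√201)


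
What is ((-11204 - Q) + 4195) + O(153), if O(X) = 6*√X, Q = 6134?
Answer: -13143 + 18*√17 ≈ -13069.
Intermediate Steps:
((-11204 - Q) + 4195) + O(153) = ((-11204 - 1*6134) + 4195) + 6*√153 = ((-11204 - 6134) + 4195) + 6*(3*√17) = (-17338 + 4195) + 18*√17 = -13143 + 18*√17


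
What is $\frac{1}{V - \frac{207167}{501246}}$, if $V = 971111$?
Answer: $\frac{501246}{486765297139} \approx 1.0297 \cdot 10^{-6}$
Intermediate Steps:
$\frac{1}{V - \frac{207167}{501246}} = \frac{1}{971111 - \frac{207167}{501246}} = \frac{1}{\frac{486765297139}{501246}} = \frac{501246}{486765297139}$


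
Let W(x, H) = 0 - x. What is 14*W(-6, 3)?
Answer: 84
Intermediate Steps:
W(x, H) = -x
14*W(-6, 3) = 14*(-1*(-6)) = 14*6 = 84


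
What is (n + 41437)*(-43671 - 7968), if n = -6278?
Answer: -1815575601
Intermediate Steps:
(n + 41437)*(-43671 - 7968) = (-6278 + 41437)*(-43671 - 7968) = 35159*(-51639) = -1815575601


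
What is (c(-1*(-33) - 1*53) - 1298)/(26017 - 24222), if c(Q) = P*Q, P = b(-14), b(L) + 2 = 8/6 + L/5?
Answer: -3686/5385 ≈ -0.68449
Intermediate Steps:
b(L) = -2/3 + L/5 (b(L) = -2 + (8/6 + L/5) = -2 + (8*(1/6) + L*(1/5)) = -2 + (4/3 + L/5) = -2/3 + L/5)
P = -52/15 (P = -2/3 + (1/5)*(-14) = -2/3 - 14/5 = -52/15 ≈ -3.4667)
c(Q) = -52*Q/15
(c(-1*(-33) - 1*53) - 1298)/(26017 - 24222) = (-52*(-1*(-33) - 1*53)/15 - 1298)/(26017 - 24222) = (-52*(33 - 53)/15 - 1298)/1795 = (-52/15*(-20) - 1298)*(1/1795) = (208/3 - 1298)*(1/1795) = -3686/3*1/1795 = -3686/5385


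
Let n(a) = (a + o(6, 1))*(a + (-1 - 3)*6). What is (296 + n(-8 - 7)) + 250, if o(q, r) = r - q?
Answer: 1326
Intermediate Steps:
n(a) = (-24 + a)*(-5 + a) (n(a) = (a + (1 - 1*6))*(a + (-1 - 3)*6) = (a + (1 - 6))*(a - 4*6) = (a - 5)*(a - 24) = (-5 + a)*(-24 + a) = (-24 + a)*(-5 + a))
(296 + n(-8 - 7)) + 250 = (296 + (120 + (-8 - 7)² - 29*(-8 - 7))) + 250 = (296 + (120 + (-15)² - 29*(-15))) + 250 = (296 + (120 + 225 + 435)) + 250 = (296 + 780) + 250 = 1076 + 250 = 1326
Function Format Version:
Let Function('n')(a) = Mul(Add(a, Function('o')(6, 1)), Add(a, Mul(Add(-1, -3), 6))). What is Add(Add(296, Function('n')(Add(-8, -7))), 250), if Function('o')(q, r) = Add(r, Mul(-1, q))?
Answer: 1326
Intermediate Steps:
Function('n')(a) = Mul(Add(-24, a), Add(-5, a)) (Function('n')(a) = Mul(Add(a, Add(1, Mul(-1, 6))), Add(a, Mul(Add(-1, -3), 6))) = Mul(Add(a, Add(1, -6)), Add(a, Mul(-4, 6))) = Mul(Add(a, -5), Add(a, -24)) = Mul(Add(-5, a), Add(-24, a)) = Mul(Add(-24, a), Add(-5, a)))
Add(Add(296, Function('n')(Add(-8, -7))), 250) = Add(Add(296, Add(120, Pow(Add(-8, -7), 2), Mul(-29, Add(-8, -7)))), 250) = Add(Add(296, Add(120, Pow(-15, 2), Mul(-29, -15))), 250) = Add(Add(296, Add(120, 225, 435)), 250) = Add(Add(296, 780), 250) = Add(1076, 250) = 1326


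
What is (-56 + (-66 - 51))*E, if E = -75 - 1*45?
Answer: 20760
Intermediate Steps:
E = -120 (E = -75 - 45 = -120)
(-56 + (-66 - 51))*E = (-56 + (-66 - 51))*(-120) = (-56 - 117)*(-120) = -173*(-120) = 20760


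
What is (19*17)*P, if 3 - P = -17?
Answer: 6460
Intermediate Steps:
P = 20 (P = 3 - 1*(-17) = 3 + 17 = 20)
(19*17)*P = (19*17)*20 = 323*20 = 6460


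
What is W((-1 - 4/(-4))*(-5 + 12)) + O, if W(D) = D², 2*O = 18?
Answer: 9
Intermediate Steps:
O = 9 (O = (½)*18 = 9)
W((-1 - 4/(-4))*(-5 + 12)) + O = ((-1 - 4/(-4))*(-5 + 12))² + 9 = ((-1 - 4*(-¼))*7)² + 9 = ((-1 + 1)*7)² + 9 = (0*7)² + 9 = 0² + 9 = 0 + 9 = 9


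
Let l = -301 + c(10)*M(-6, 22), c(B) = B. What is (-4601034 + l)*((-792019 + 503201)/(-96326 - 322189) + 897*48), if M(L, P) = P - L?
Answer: -5527361066022946/27901 ≈ -1.9811e+11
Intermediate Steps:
l = -21 (l = -301 + 10*(22 - 1*(-6)) = -301 + 10*(22 + 6) = -301 + 10*28 = -301 + 280 = -21)
(-4601034 + l)*((-792019 + 503201)/(-96326 - 322189) + 897*48) = (-4601034 - 21)*((-792019 + 503201)/(-96326 - 322189) + 897*48) = -4601055*(-288818/(-418515) + 43056) = -4601055*(-288818*(-1/418515) + 43056) = -4601055*(288818/418515 + 43056) = -4601055*18019870658/418515 = -5527361066022946/27901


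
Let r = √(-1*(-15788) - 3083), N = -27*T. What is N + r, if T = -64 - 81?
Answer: 3915 + 11*√105 ≈ 4027.7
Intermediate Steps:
T = -145
N = 3915 (N = -27*(-145) = 3915)
r = 11*√105 (r = √(15788 - 3083) = √12705 = 11*√105 ≈ 112.72)
N + r = 3915 + 11*√105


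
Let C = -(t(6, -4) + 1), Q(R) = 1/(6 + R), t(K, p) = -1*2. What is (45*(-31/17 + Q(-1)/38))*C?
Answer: -52857/646 ≈ -81.822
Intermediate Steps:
t(K, p) = -2
C = 1 (C = -(-2 + 1) = -1*(-1) = 1)
(45*(-31/17 + Q(-1)/38))*C = (45*(-31/17 + 1/((6 - 1)*38)))*1 = (45*(-31*1/17 + (1/38)/5))*1 = (45*(-31/17 + (⅕)*(1/38)))*1 = (45*(-31/17 + 1/190))*1 = (45*(-5873/3230))*1 = -52857/646*1 = -52857/646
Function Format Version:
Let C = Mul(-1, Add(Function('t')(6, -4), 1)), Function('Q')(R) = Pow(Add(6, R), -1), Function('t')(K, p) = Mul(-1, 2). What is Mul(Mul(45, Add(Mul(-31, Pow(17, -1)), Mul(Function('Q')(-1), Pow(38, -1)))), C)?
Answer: Rational(-52857, 646) ≈ -81.822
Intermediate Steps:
Function('t')(K, p) = -2
C = 1 (C = Mul(-1, Add(-2, 1)) = Mul(-1, -1) = 1)
Mul(Mul(45, Add(Mul(-31, Pow(17, -1)), Mul(Function('Q')(-1), Pow(38, -1)))), C) = Mul(Mul(45, Add(Mul(-31, Pow(17, -1)), Mul(Pow(Add(6, -1), -1), Pow(38, -1)))), 1) = Mul(Mul(45, Add(Mul(-31, Rational(1, 17)), Mul(Pow(5, -1), Rational(1, 38)))), 1) = Mul(Mul(45, Add(Rational(-31, 17), Mul(Rational(1, 5), Rational(1, 38)))), 1) = Mul(Mul(45, Add(Rational(-31, 17), Rational(1, 190))), 1) = Mul(Mul(45, Rational(-5873, 3230)), 1) = Mul(Rational(-52857, 646), 1) = Rational(-52857, 646)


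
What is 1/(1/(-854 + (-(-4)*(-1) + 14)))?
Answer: -844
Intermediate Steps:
1/(1/(-854 + (-(-4)*(-1) + 14))) = 1/(1/(-854 + (-4*1 + 14))) = 1/(1/(-854 + (-4 + 14))) = 1/(1/(-854 + 10)) = 1/(1/(-844)) = 1/(-1/844) = -844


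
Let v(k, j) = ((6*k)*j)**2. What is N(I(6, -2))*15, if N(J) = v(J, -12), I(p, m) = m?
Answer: 311040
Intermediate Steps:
v(k, j) = 36*j**2*k**2 (v(k, j) = (6*j*k)**2 = 36*j**2*k**2)
N(J) = 5184*J**2 (N(J) = 36*(-12)**2*J**2 = 36*144*J**2 = 5184*J**2)
N(I(6, -2))*15 = (5184*(-2)**2)*15 = (5184*4)*15 = 20736*15 = 311040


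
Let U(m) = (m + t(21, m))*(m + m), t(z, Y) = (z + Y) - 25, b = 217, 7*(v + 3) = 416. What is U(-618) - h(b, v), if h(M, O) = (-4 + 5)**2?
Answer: 1532639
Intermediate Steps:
v = 395/7 (v = -3 + (1/7)*416 = -3 + 416/7 = 395/7 ≈ 56.429)
h(M, O) = 1 (h(M, O) = 1**2 = 1)
t(z, Y) = -25 + Y + z (t(z, Y) = (Y + z) - 25 = -25 + Y + z)
U(m) = 2*m*(-4 + 2*m) (U(m) = (m + (-25 + m + 21))*(m + m) = (m + (-4 + m))*(2*m) = (-4 + 2*m)*(2*m) = 2*m*(-4 + 2*m))
U(-618) - h(b, v) = 4*(-618)*(-2 - 618) - 1*1 = 4*(-618)*(-620) - 1 = 1532640 - 1 = 1532639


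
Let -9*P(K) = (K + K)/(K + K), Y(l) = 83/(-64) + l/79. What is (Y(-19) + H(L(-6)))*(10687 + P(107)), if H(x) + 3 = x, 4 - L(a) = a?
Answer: 1328225329/22752 ≈ 58378.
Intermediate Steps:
L(a) = 4 - a
H(x) = -3 + x
Y(l) = -83/64 + l/79 (Y(l) = 83*(-1/64) + l*(1/79) = -83/64 + l/79)
P(K) = -⅑ (P(K) = -(K + K)/(9*(K + K)) = -2*K/(9*(2*K)) = -2*K*1/(2*K)/9 = -⅑*1 = -⅑)
(Y(-19) + H(L(-6)))*(10687 + P(107)) = ((-83/64 + (1/79)*(-19)) + (-3 + (4 - 1*(-6))))*(10687 - ⅑) = ((-83/64 - 19/79) + (-3 + (4 + 6)))*(96182/9) = (-7773/5056 + (-3 + 10))*(96182/9) = (-7773/5056 + 7)*(96182/9) = (27619/5056)*(96182/9) = 1328225329/22752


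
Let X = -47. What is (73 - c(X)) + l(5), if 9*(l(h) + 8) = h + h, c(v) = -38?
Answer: 937/9 ≈ 104.11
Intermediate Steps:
l(h) = -8 + 2*h/9 (l(h) = -8 + (h + h)/9 = -8 + (2*h)/9 = -8 + 2*h/9)
(73 - c(X)) + l(5) = (73 - 1*(-38)) + (-8 + (2/9)*5) = (73 + 38) + (-8 + 10/9) = 111 - 62/9 = 937/9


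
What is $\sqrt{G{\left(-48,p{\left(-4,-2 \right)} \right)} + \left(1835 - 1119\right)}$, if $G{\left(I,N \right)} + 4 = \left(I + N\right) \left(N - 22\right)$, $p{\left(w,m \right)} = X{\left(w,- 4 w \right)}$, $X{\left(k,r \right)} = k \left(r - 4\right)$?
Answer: $2 \sqrt{1858} \approx 86.209$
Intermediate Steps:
$X{\left(k,r \right)} = k \left(-4 + r\right)$
$p{\left(w,m \right)} = w \left(-4 - 4 w\right)$
$G{\left(I,N \right)} = -4 + \left(-22 + N\right) \left(I + N\right)$ ($G{\left(I,N \right)} = -4 + \left(I + N\right) \left(N - 22\right) = -4 + \left(I + N\right) \left(-22 + N\right) = -4 + \left(-22 + N\right) \left(I + N\right)$)
$\sqrt{G{\left(-48,p{\left(-4,-2 \right)} \right)} + \left(1835 - 1119\right)} = \sqrt{\left(-4 + \left(\left(-4\right) \left(-4\right) \left(1 - 4\right)\right)^{2} - -1056 - 22 \left(\left(-4\right) \left(-4\right) \left(1 - 4\right)\right) - 48 \left(\left(-4\right) \left(-4\right) \left(1 - 4\right)\right)\right) + \left(1835 - 1119\right)} = \sqrt{\left(-4 + \left(\left(-4\right) \left(-4\right) \left(-3\right)\right)^{2} + 1056 - 22 \left(\left(-4\right) \left(-4\right) \left(-3\right)\right) - 48 \left(\left(-4\right) \left(-4\right) \left(-3\right)\right)\right) + \left(1835 - 1119\right)} = \sqrt{\left(-4 + \left(-48\right)^{2} + 1056 - -1056 - -2304\right) + 716} = \sqrt{\left(-4 + 2304 + 1056 + 1056 + 2304\right) + 716} = \sqrt{6716 + 716} = \sqrt{7432} = 2 \sqrt{1858}$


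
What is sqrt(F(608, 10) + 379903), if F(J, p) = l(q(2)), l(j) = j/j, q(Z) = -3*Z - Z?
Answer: 32*sqrt(371) ≈ 616.36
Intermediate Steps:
q(Z) = -4*Z
l(j) = 1
F(J, p) = 1
sqrt(F(608, 10) + 379903) = sqrt(1 + 379903) = sqrt(379904) = 32*sqrt(371)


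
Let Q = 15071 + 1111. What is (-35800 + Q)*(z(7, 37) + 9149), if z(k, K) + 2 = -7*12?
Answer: -177797934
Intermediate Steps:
z(k, K) = -86 (z(k, K) = -2 - 7*12 = -2 - 84 = -86)
Q = 16182
(-35800 + Q)*(z(7, 37) + 9149) = (-35800 + 16182)*(-86 + 9149) = -19618*9063 = -177797934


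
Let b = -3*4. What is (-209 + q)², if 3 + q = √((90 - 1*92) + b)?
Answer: (212 - I*√14)² ≈ 44930.0 - 1586.5*I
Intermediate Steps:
b = -12
q = -3 + I*√14 (q = -3 + √((90 - 1*92) - 12) = -3 + √((90 - 92) - 12) = -3 + √(-2 - 12) = -3 + √(-14) = -3 + I*√14 ≈ -3.0 + 3.7417*I)
(-209 + q)² = (-209 + (-3 + I*√14))² = (-212 + I*√14)²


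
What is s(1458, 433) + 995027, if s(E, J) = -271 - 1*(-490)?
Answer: 995246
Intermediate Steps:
s(E, J) = 219 (s(E, J) = -271 + 490 = 219)
s(1458, 433) + 995027 = 219 + 995027 = 995246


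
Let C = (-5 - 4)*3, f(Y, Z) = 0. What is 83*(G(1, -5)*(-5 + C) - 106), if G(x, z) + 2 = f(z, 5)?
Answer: -3486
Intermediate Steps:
G(x, z) = -2 (G(x, z) = -2 + 0 = -2)
C = -27 (C = -9*3 = -27)
83*(G(1, -5)*(-5 + C) - 106) = 83*(-2*(-5 - 27) - 106) = 83*(-2*(-32) - 106) = 83*(64 - 106) = 83*(-42) = -3486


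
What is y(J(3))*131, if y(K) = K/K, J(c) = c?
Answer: 131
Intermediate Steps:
y(K) = 1
y(J(3))*131 = 1*131 = 131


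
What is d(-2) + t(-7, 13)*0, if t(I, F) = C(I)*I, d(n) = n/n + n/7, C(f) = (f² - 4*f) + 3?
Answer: 5/7 ≈ 0.71429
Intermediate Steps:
C(f) = 3 + f² - 4*f
d(n) = 1 + n/7 (d(n) = 1 + n*(⅐) = 1 + n/7)
t(I, F) = I*(3 + I² - 4*I) (t(I, F) = (3 + I² - 4*I)*I = I*(3 + I² - 4*I))
d(-2) + t(-7, 13)*0 = (1 + (⅐)*(-2)) - 7*(3 + (-7)² - 4*(-7))*0 = (1 - 2/7) - 7*(3 + 49 + 28)*0 = 5/7 - 7*80*0 = 5/7 - 560*0 = 5/7 + 0 = 5/7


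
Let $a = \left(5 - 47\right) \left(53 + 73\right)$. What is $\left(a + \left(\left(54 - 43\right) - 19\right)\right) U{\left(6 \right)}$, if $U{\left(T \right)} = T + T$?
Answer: $-63600$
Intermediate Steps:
$U{\left(T \right)} = 2 T$
$a = -5292$ ($a = \left(-42\right) 126 = -5292$)
$\left(a + \left(\left(54 - 43\right) - 19\right)\right) U{\left(6 \right)} = \left(-5292 + \left(\left(54 - 43\right) - 19\right)\right) 2 \cdot 6 = \left(-5292 + \left(11 - 19\right)\right) 12 = \left(-5292 - 8\right) 12 = \left(-5300\right) 12 = -63600$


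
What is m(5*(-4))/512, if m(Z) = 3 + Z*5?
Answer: -97/512 ≈ -0.18945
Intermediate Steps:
m(Z) = 3 + 5*Z
m(5*(-4))/512 = (3 + 5*(5*(-4)))/512 = (3 + 5*(-20))*(1/512) = (3 - 100)*(1/512) = -97*1/512 = -97/512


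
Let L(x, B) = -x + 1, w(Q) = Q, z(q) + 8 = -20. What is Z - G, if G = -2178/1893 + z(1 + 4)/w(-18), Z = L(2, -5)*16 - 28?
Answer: -252176/5679 ≈ -44.405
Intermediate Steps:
z(q) = -28 (z(q) = -8 - 20 = -28)
L(x, B) = 1 - x
Z = -44 (Z = (1 - 1*2)*16 - 28 = (1 - 2)*16 - 28 = -1*16 - 28 = -16 - 28 = -44)
G = 2300/5679 (G = -2178/1893 - 28/(-18) = -2178*1/1893 - 28*(-1/18) = -726/631 + 14/9 = 2300/5679 ≈ 0.40500)
Z - G = -44 - 1*2300/5679 = -44 - 2300/5679 = -252176/5679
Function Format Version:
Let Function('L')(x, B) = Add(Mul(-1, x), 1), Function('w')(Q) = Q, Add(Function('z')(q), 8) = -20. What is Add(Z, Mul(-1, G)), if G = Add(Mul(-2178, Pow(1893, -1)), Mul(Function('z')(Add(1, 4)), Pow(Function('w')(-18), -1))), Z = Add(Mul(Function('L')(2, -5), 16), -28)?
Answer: Rational(-252176, 5679) ≈ -44.405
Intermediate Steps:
Function('z')(q) = -28 (Function('z')(q) = Add(-8, -20) = -28)
Function('L')(x, B) = Add(1, Mul(-1, x))
Z = -44 (Z = Add(Mul(Add(1, Mul(-1, 2)), 16), -28) = Add(Mul(Add(1, -2), 16), -28) = Add(Mul(-1, 16), -28) = Add(-16, -28) = -44)
G = Rational(2300, 5679) (G = Add(Mul(-2178, Pow(1893, -1)), Mul(-28, Pow(-18, -1))) = Add(Mul(-2178, Rational(1, 1893)), Mul(-28, Rational(-1, 18))) = Add(Rational(-726, 631), Rational(14, 9)) = Rational(2300, 5679) ≈ 0.40500)
Add(Z, Mul(-1, G)) = Add(-44, Mul(-1, Rational(2300, 5679))) = Add(-44, Rational(-2300, 5679)) = Rational(-252176, 5679)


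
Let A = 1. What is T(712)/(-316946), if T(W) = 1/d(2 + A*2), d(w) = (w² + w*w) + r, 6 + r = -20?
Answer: -1/1901676 ≈ -5.2585e-7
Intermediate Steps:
r = -26 (r = -6 - 20 = -26)
d(w) = -26 + 2*w² (d(w) = (w² + w*w) - 26 = (w² + w²) - 26 = 2*w² - 26 = -26 + 2*w²)
T(W) = ⅙ (T(W) = 1/(-26 + 2*(2 + 1*2)²) = 1/(-26 + 2*(2 + 2)²) = 1/(-26 + 2*4²) = 1/(-26 + 2*16) = 1/(-26 + 32) = 1/6 = ⅙)
T(712)/(-316946) = (⅙)/(-316946) = (⅙)*(-1/316946) = -1/1901676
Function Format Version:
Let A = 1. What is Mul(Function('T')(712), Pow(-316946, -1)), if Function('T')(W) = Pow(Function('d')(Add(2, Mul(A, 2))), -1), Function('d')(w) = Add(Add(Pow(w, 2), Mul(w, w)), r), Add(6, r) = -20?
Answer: Rational(-1, 1901676) ≈ -5.2585e-7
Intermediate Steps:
r = -26 (r = Add(-6, -20) = -26)
Function('d')(w) = Add(-26, Mul(2, Pow(w, 2))) (Function('d')(w) = Add(Add(Pow(w, 2), Mul(w, w)), -26) = Add(Add(Pow(w, 2), Pow(w, 2)), -26) = Add(Mul(2, Pow(w, 2)), -26) = Add(-26, Mul(2, Pow(w, 2))))
Function('T')(W) = Rational(1, 6) (Function('T')(W) = Pow(Add(-26, Mul(2, Pow(Add(2, Mul(1, 2)), 2))), -1) = Pow(Add(-26, Mul(2, Pow(Add(2, 2), 2))), -1) = Pow(Add(-26, Mul(2, Pow(4, 2))), -1) = Pow(Add(-26, Mul(2, 16)), -1) = Pow(Add(-26, 32), -1) = Pow(6, -1) = Rational(1, 6))
Mul(Function('T')(712), Pow(-316946, -1)) = Mul(Rational(1, 6), Pow(-316946, -1)) = Mul(Rational(1, 6), Rational(-1, 316946)) = Rational(-1, 1901676)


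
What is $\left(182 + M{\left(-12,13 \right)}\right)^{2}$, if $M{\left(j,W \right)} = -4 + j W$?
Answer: $484$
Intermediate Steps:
$M{\left(j,W \right)} = -4 + W j$
$\left(182 + M{\left(-12,13 \right)}\right)^{2} = \left(182 + \left(-4 + 13 \left(-12\right)\right)\right)^{2} = \left(182 - 160\right)^{2} = 22^{2} = 484$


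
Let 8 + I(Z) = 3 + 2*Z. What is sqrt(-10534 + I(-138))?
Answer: I*sqrt(10815) ≈ 104.0*I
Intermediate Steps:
I(Z) = -5 + 2*Z (I(Z) = -8 + (3 + 2*Z) = -5 + 2*Z)
sqrt(-10534 + I(-138)) = sqrt(-10534 + (-5 + 2*(-138))) = sqrt(-10534 + (-5 - 276)) = sqrt(-10534 - 281) = sqrt(-10815) = I*sqrt(10815)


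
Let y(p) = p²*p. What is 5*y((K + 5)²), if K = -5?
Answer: 0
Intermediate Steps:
y(p) = p³
5*y((K + 5)²) = 5*((-5 + 5)²)³ = 5*(0²)³ = 5*0³ = 5*0 = 0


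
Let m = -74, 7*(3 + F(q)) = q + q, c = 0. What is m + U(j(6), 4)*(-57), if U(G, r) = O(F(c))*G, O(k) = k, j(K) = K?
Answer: 952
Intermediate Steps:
F(q) = -3 + 2*q/7 (F(q) = -3 + (q + q)/7 = -3 + (2*q)/7 = -3 + 2*q/7)
U(G, r) = -3*G (U(G, r) = (-3 + (2/7)*0)*G = (-3 + 0)*G = -3*G)
m + U(j(6), 4)*(-57) = -74 - 3*6*(-57) = -74 - 18*(-57) = -74 + 1026 = 952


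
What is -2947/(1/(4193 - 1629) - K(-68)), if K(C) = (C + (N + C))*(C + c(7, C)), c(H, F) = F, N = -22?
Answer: 7556108/55095231 ≈ 0.13715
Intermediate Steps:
K(C) = 2*C*(-22 + 2*C) (K(C) = (C + (-22 + C))*(C + C) = (-22 + 2*C)*(2*C) = 2*C*(-22 + 2*C))
-2947/(1/(4193 - 1629) - K(-68)) = -2947/(1/(4193 - 1629) - 4*(-68)*(-11 - 68)) = -2947/(1/2564 - 4*(-68)*(-79)) = -2947/(1/2564 - 1*21488) = -2947/(1/2564 - 21488) = -2947/(-55095231/2564) = -2947*(-2564/55095231) = 7556108/55095231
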